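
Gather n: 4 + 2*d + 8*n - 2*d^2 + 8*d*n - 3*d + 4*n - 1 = -2*d^2 - d + n*(8*d + 12) + 3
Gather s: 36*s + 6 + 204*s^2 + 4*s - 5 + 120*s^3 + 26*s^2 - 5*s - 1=120*s^3 + 230*s^2 + 35*s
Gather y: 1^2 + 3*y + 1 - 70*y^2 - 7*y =-70*y^2 - 4*y + 2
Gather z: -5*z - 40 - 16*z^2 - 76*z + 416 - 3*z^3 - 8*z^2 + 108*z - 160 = -3*z^3 - 24*z^2 + 27*z + 216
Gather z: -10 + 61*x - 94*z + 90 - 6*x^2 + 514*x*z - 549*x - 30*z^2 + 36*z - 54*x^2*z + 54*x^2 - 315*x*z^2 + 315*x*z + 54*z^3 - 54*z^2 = 48*x^2 - 488*x + 54*z^3 + z^2*(-315*x - 84) + z*(-54*x^2 + 829*x - 58) + 80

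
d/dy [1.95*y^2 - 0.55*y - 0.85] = 3.9*y - 0.55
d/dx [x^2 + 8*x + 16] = 2*x + 8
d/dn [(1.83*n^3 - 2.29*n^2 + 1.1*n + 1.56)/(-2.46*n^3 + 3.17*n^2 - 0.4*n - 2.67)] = (0.1677*n^4 + 3.948*n^3 - 5.7165*n^2 + 2.3382*n - 2.313)/(6.0516*n^6 - 15.5964*n^5 + 12.0169*n^4 + 10.6004*n^3 - 16.7678*n^2 + 2.136*n + 7.1289)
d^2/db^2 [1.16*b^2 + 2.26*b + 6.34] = 2.32000000000000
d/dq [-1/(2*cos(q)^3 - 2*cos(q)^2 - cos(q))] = (-6*cos(q)^2 + 4*cos(q) + 1)*sin(q)/((2*cos(q) - cos(2*q))^2*cos(q)^2)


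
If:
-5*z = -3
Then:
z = 3/5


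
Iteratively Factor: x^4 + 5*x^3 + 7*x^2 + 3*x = (x)*(x^3 + 5*x^2 + 7*x + 3) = x*(x + 1)*(x^2 + 4*x + 3) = x*(x + 1)^2*(x + 3)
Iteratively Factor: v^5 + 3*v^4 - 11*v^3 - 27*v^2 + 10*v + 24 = (v - 1)*(v^4 + 4*v^3 - 7*v^2 - 34*v - 24) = (v - 1)*(v + 1)*(v^3 + 3*v^2 - 10*v - 24) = (v - 1)*(v + 1)*(v + 2)*(v^2 + v - 12) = (v - 3)*(v - 1)*(v + 1)*(v + 2)*(v + 4)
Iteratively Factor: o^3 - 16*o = (o - 4)*(o^2 + 4*o) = (o - 4)*(o + 4)*(o)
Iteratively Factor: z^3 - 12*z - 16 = (z + 2)*(z^2 - 2*z - 8) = (z - 4)*(z + 2)*(z + 2)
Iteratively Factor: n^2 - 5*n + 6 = (n - 2)*(n - 3)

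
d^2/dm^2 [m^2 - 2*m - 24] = 2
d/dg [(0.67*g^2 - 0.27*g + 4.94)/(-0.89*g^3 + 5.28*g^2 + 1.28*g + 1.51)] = (0.5963*g^4 - 0.4806*g^3 + 15.473*g^2 - 50.143*g - 6.7309)/(0.7921*g^6 - 9.3984*g^5 + 25.6*g^4 + 10.829*g^3 + 17.584*g^2 + 3.8656*g + 2.2801)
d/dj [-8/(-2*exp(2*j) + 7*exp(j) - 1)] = (56 - 32*exp(j))*exp(j)/(2*exp(2*j) - 7*exp(j) + 1)^2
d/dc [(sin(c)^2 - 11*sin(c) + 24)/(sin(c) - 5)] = (sin(c)^2 - 10*sin(c) + 31)*cos(c)/(sin(c) - 5)^2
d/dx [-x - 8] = -1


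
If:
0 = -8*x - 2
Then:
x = -1/4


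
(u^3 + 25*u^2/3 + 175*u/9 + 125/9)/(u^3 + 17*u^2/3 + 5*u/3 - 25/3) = (u + 5/3)/(u - 1)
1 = 1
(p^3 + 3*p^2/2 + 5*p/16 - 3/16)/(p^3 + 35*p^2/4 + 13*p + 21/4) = (p - 1/4)/(p + 7)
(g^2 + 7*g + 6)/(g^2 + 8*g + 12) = (g + 1)/(g + 2)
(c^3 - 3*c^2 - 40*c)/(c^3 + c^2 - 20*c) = (c - 8)/(c - 4)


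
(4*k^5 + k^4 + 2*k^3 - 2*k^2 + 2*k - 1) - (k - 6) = 4*k^5 + k^4 + 2*k^3 - 2*k^2 + k + 5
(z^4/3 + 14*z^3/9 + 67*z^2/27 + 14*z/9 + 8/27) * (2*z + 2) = 2*z^5/3 + 34*z^4/9 + 218*z^3/27 + 218*z^2/27 + 100*z/27 + 16/27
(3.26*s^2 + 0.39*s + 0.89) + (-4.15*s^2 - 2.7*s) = -0.890000000000001*s^2 - 2.31*s + 0.89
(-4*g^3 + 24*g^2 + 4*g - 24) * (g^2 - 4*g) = -4*g^5 + 40*g^4 - 92*g^3 - 40*g^2 + 96*g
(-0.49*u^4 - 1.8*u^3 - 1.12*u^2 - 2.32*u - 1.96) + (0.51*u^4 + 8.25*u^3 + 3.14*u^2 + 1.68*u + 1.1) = 0.02*u^4 + 6.45*u^3 + 2.02*u^2 - 0.64*u - 0.86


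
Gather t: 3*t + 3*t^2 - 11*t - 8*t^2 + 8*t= -5*t^2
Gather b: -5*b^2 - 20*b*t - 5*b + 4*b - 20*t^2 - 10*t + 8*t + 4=-5*b^2 + b*(-20*t - 1) - 20*t^2 - 2*t + 4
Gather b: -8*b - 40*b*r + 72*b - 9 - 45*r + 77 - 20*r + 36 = b*(64 - 40*r) - 65*r + 104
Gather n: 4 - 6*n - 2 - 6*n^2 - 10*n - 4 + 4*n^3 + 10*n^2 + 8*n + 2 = 4*n^3 + 4*n^2 - 8*n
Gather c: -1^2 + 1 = 0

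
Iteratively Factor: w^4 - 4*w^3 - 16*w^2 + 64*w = (w - 4)*(w^3 - 16*w) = (w - 4)*(w + 4)*(w^2 - 4*w) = (w - 4)^2*(w + 4)*(w)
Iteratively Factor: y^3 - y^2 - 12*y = (y + 3)*(y^2 - 4*y) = y*(y + 3)*(y - 4)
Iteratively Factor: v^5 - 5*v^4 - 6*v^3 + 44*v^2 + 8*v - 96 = (v + 2)*(v^4 - 7*v^3 + 8*v^2 + 28*v - 48) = (v + 2)^2*(v^3 - 9*v^2 + 26*v - 24) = (v - 4)*(v + 2)^2*(v^2 - 5*v + 6) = (v - 4)*(v - 3)*(v + 2)^2*(v - 2)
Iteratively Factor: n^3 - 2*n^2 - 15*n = (n - 5)*(n^2 + 3*n) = n*(n - 5)*(n + 3)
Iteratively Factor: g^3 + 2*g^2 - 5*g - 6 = (g + 1)*(g^2 + g - 6) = (g + 1)*(g + 3)*(g - 2)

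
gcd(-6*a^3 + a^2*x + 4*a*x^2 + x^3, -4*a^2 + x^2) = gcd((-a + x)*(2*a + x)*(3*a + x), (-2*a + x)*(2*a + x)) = 2*a + x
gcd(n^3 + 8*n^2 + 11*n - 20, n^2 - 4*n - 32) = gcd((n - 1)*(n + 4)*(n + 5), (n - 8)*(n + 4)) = n + 4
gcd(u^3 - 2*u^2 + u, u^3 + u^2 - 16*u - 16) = 1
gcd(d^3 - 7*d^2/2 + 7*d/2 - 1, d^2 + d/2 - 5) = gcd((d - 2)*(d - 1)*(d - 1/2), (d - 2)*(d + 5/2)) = d - 2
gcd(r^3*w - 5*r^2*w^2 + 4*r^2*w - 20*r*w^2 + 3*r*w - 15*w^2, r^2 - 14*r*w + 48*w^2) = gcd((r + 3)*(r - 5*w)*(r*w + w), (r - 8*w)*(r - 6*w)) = 1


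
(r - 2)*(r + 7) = r^2 + 5*r - 14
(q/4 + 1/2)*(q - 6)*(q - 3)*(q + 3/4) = q^4/4 - 25*q^3/16 - 21*q^2/16 + 9*q + 27/4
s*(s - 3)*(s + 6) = s^3 + 3*s^2 - 18*s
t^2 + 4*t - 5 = (t - 1)*(t + 5)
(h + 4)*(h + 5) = h^2 + 9*h + 20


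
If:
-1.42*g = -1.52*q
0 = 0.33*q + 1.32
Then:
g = -4.28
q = -4.00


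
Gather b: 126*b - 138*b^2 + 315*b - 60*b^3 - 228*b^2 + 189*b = -60*b^3 - 366*b^2 + 630*b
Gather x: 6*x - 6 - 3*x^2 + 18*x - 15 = -3*x^2 + 24*x - 21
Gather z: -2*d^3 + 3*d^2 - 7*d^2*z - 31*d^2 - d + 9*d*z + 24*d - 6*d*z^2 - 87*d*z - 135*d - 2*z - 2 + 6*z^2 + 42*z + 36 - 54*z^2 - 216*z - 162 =-2*d^3 - 28*d^2 - 112*d + z^2*(-6*d - 48) + z*(-7*d^2 - 78*d - 176) - 128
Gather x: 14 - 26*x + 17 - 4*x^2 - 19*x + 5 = -4*x^2 - 45*x + 36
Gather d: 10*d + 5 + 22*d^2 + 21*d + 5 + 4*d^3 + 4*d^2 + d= 4*d^3 + 26*d^2 + 32*d + 10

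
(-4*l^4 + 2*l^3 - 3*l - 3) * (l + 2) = -4*l^5 - 6*l^4 + 4*l^3 - 3*l^2 - 9*l - 6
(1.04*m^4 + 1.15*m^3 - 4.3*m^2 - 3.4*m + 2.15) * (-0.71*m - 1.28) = -0.7384*m^5 - 2.1477*m^4 + 1.581*m^3 + 7.918*m^2 + 2.8255*m - 2.752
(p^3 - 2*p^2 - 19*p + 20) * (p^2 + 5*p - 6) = p^5 + 3*p^4 - 35*p^3 - 63*p^2 + 214*p - 120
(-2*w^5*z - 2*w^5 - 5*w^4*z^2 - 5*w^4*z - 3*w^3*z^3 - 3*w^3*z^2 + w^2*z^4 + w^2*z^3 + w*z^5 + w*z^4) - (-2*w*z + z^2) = -2*w^5*z - 2*w^5 - 5*w^4*z^2 - 5*w^4*z - 3*w^3*z^3 - 3*w^3*z^2 + w^2*z^4 + w^2*z^3 + w*z^5 + w*z^4 + 2*w*z - z^2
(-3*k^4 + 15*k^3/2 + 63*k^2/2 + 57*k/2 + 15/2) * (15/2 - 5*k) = 15*k^5 - 60*k^4 - 405*k^3/4 + 375*k^2/4 + 705*k/4 + 225/4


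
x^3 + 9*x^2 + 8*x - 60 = (x - 2)*(x + 5)*(x + 6)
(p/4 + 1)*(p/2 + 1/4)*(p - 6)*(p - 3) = p^4/8 - 9*p^3/16 - 41*p^2/16 + 63*p/8 + 9/2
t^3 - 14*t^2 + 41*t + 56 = (t - 8)*(t - 7)*(t + 1)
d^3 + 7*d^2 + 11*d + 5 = (d + 1)^2*(d + 5)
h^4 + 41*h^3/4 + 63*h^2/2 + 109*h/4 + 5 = (h + 1/4)*(h + 1)*(h + 4)*(h + 5)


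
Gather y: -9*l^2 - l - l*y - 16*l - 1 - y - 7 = -9*l^2 - 17*l + y*(-l - 1) - 8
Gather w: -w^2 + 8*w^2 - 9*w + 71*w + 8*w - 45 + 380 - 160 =7*w^2 + 70*w + 175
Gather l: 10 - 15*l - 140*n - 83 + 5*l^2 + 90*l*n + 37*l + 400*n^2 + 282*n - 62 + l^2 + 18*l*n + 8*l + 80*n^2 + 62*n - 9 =6*l^2 + l*(108*n + 30) + 480*n^2 + 204*n - 144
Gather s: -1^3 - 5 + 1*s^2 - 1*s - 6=s^2 - s - 12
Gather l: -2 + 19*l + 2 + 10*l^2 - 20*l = 10*l^2 - l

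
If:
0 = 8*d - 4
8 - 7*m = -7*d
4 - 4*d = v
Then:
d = 1/2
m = 23/14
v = 2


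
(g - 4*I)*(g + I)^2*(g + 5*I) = g^4 + 3*I*g^3 + 17*g^2 + 39*I*g - 20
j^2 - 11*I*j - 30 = (j - 6*I)*(j - 5*I)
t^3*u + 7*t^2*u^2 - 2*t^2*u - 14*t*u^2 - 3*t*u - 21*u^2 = (t - 3)*(t + 7*u)*(t*u + u)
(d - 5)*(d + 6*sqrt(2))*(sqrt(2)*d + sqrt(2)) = sqrt(2)*d^3 - 4*sqrt(2)*d^2 + 12*d^2 - 48*d - 5*sqrt(2)*d - 60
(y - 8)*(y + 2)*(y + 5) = y^3 - y^2 - 46*y - 80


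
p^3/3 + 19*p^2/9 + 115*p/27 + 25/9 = (p/3 + 1)*(p + 5/3)^2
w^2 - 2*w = w*(w - 2)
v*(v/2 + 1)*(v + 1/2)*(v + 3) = v^4/2 + 11*v^3/4 + 17*v^2/4 + 3*v/2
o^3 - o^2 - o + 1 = (o - 1)^2*(o + 1)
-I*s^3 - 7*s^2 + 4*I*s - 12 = (s - 6*I)*(s - 2*I)*(-I*s + 1)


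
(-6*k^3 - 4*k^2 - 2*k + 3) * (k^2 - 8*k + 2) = -6*k^5 + 44*k^4 + 18*k^3 + 11*k^2 - 28*k + 6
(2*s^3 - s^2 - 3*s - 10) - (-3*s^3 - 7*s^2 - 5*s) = 5*s^3 + 6*s^2 + 2*s - 10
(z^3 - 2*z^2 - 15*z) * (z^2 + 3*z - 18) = z^5 + z^4 - 39*z^3 - 9*z^2 + 270*z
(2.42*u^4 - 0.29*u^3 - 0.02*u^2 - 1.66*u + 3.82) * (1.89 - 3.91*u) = -9.4622*u^5 + 5.7077*u^4 - 0.4699*u^3 + 6.4528*u^2 - 18.0736*u + 7.2198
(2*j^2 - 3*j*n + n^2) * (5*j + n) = 10*j^3 - 13*j^2*n + 2*j*n^2 + n^3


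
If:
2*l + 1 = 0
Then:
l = -1/2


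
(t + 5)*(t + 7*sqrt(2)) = t^2 + 5*t + 7*sqrt(2)*t + 35*sqrt(2)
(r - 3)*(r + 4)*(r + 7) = r^3 + 8*r^2 - 5*r - 84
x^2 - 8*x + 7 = (x - 7)*(x - 1)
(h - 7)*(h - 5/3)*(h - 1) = h^3 - 29*h^2/3 + 61*h/3 - 35/3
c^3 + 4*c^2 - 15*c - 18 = (c - 3)*(c + 1)*(c + 6)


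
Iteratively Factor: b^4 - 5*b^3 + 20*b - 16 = (b + 2)*(b^3 - 7*b^2 + 14*b - 8) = (b - 1)*(b + 2)*(b^2 - 6*b + 8) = (b - 4)*(b - 1)*(b + 2)*(b - 2)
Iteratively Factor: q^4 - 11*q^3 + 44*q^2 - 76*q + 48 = (q - 4)*(q^3 - 7*q^2 + 16*q - 12) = (q - 4)*(q - 2)*(q^2 - 5*q + 6) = (q - 4)*(q - 2)^2*(q - 3)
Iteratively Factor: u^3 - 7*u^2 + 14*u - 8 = (u - 1)*(u^2 - 6*u + 8) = (u - 2)*(u - 1)*(u - 4)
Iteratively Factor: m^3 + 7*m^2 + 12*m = (m)*(m^2 + 7*m + 12) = m*(m + 4)*(m + 3)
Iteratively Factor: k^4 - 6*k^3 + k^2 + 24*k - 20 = (k + 2)*(k^3 - 8*k^2 + 17*k - 10) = (k - 1)*(k + 2)*(k^2 - 7*k + 10) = (k - 2)*(k - 1)*(k + 2)*(k - 5)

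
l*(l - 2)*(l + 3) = l^3 + l^2 - 6*l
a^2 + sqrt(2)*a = a*(a + sqrt(2))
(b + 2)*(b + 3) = b^2 + 5*b + 6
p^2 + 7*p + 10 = (p + 2)*(p + 5)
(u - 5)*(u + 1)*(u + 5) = u^3 + u^2 - 25*u - 25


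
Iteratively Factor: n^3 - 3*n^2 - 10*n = (n + 2)*(n^2 - 5*n) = (n - 5)*(n + 2)*(n)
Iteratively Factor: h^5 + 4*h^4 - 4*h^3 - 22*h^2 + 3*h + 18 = (h + 1)*(h^4 + 3*h^3 - 7*h^2 - 15*h + 18) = (h + 1)*(h + 3)*(h^3 - 7*h + 6) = (h - 2)*(h + 1)*(h + 3)*(h^2 + 2*h - 3) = (h - 2)*(h - 1)*(h + 1)*(h + 3)*(h + 3)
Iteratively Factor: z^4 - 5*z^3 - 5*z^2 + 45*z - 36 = (z - 1)*(z^3 - 4*z^2 - 9*z + 36) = (z - 1)*(z + 3)*(z^2 - 7*z + 12) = (z - 3)*(z - 1)*(z + 3)*(z - 4)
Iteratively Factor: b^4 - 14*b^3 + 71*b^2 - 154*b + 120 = (b - 3)*(b^3 - 11*b^2 + 38*b - 40) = (b - 4)*(b - 3)*(b^2 - 7*b + 10) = (b - 5)*(b - 4)*(b - 3)*(b - 2)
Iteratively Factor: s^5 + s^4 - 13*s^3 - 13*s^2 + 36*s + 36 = (s + 2)*(s^4 - s^3 - 11*s^2 + 9*s + 18) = (s + 1)*(s + 2)*(s^3 - 2*s^2 - 9*s + 18) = (s - 2)*(s + 1)*(s + 2)*(s^2 - 9) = (s - 3)*(s - 2)*(s + 1)*(s + 2)*(s + 3)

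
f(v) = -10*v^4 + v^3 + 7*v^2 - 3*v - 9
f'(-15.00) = 135462.00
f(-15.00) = -508014.00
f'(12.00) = -68523.00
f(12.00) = -204669.00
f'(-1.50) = 117.75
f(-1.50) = -42.75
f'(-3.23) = 1331.01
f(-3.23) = -1048.43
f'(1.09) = -35.98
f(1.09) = -16.77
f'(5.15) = -5314.97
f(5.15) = -6736.63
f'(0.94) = -20.41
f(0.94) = -12.61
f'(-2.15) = 378.30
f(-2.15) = -193.81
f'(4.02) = -2496.83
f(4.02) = -2454.56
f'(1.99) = -278.48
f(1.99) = -136.19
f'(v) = -40*v^3 + 3*v^2 + 14*v - 3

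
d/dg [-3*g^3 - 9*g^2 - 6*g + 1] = -9*g^2 - 18*g - 6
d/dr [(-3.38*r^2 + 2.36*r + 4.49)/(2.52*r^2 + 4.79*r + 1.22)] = (-22.1374*r^2 - 30.8768*r - 18.6279)/(6.3504*r^4 + 24.1416*r^3 + 29.0929*r^2 + 11.6876*r + 1.4884)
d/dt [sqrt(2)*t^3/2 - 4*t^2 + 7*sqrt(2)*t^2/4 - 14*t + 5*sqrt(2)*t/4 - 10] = 3*sqrt(2)*t^2/2 - 8*t + 7*sqrt(2)*t/2 - 14 + 5*sqrt(2)/4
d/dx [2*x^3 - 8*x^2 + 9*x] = 6*x^2 - 16*x + 9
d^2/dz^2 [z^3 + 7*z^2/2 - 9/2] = 6*z + 7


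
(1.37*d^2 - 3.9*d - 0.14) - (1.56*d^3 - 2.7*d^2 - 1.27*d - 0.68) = -1.56*d^3 + 4.07*d^2 - 2.63*d + 0.54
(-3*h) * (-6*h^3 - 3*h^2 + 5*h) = 18*h^4 + 9*h^3 - 15*h^2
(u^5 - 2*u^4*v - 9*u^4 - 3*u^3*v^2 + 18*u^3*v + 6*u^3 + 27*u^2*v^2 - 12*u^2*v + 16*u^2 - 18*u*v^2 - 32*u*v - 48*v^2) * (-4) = -4*u^5 + 8*u^4*v + 36*u^4 + 12*u^3*v^2 - 72*u^3*v - 24*u^3 - 108*u^2*v^2 + 48*u^2*v - 64*u^2 + 72*u*v^2 + 128*u*v + 192*v^2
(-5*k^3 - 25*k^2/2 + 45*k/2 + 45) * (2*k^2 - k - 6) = -10*k^5 - 20*k^4 + 175*k^3/2 + 285*k^2/2 - 180*k - 270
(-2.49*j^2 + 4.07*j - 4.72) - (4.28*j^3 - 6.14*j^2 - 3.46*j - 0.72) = -4.28*j^3 + 3.65*j^2 + 7.53*j - 4.0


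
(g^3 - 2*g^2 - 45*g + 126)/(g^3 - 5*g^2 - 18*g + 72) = (g + 7)/(g + 4)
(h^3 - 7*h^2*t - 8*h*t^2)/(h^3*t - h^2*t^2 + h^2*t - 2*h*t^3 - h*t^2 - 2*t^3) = h*(-h + 8*t)/(t*(-h^2 + 2*h*t - h + 2*t))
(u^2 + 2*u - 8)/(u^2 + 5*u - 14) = (u + 4)/(u + 7)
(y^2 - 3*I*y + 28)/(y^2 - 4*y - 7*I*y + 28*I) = (y + 4*I)/(y - 4)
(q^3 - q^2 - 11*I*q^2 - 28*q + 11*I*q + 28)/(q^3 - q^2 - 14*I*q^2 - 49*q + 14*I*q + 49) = (q - 4*I)/(q - 7*I)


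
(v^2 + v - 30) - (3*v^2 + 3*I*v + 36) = -2*v^2 + v - 3*I*v - 66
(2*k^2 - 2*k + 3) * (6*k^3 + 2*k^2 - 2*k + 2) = 12*k^5 - 8*k^4 + 10*k^3 + 14*k^2 - 10*k + 6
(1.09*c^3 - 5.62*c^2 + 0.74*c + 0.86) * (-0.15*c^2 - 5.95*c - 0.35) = -0.1635*c^5 - 5.6425*c^4 + 32.9465*c^3 - 2.565*c^2 - 5.376*c - 0.301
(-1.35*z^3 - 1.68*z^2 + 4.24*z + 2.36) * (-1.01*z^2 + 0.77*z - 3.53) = 1.3635*z^5 + 0.6573*z^4 - 0.8105*z^3 + 6.8116*z^2 - 13.15*z - 8.3308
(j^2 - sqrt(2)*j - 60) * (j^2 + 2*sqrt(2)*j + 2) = j^4 + sqrt(2)*j^3 - 62*j^2 - 122*sqrt(2)*j - 120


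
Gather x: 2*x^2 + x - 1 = 2*x^2 + x - 1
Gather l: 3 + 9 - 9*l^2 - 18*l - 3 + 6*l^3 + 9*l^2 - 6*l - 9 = 6*l^3 - 24*l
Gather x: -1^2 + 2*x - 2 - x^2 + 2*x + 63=-x^2 + 4*x + 60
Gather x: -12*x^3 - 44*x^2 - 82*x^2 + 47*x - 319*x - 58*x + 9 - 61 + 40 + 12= -12*x^3 - 126*x^2 - 330*x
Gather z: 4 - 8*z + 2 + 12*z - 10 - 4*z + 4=0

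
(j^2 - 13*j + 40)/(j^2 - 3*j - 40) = (j - 5)/(j + 5)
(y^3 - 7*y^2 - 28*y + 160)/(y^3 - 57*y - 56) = (y^2 + y - 20)/(y^2 + 8*y + 7)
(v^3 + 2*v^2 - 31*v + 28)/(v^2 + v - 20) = (v^2 + 6*v - 7)/(v + 5)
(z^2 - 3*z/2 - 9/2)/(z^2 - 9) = (z + 3/2)/(z + 3)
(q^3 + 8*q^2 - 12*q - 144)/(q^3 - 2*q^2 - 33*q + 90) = (q^2 + 2*q - 24)/(q^2 - 8*q + 15)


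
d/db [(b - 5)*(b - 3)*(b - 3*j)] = 3*b^2 - 6*b*j - 16*b + 24*j + 15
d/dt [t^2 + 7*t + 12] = 2*t + 7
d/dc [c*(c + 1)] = 2*c + 1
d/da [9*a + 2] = 9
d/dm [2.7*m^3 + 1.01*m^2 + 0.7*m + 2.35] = 8.1*m^2 + 2.02*m + 0.7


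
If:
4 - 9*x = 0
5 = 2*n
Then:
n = 5/2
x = 4/9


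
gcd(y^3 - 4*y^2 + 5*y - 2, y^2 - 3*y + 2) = y^2 - 3*y + 2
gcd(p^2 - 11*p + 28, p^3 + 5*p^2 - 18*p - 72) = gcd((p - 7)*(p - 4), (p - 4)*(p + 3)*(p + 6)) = p - 4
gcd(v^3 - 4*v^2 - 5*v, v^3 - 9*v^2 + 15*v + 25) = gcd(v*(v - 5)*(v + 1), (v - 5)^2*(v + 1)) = v^2 - 4*v - 5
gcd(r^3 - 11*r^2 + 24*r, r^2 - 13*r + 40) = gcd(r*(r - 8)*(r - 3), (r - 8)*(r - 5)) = r - 8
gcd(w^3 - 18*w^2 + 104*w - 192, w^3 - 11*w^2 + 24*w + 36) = w - 6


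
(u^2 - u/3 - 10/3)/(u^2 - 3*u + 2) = (u + 5/3)/(u - 1)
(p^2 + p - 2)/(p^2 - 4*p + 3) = (p + 2)/(p - 3)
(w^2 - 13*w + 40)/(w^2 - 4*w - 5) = (w - 8)/(w + 1)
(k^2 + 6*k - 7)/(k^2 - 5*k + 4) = (k + 7)/(k - 4)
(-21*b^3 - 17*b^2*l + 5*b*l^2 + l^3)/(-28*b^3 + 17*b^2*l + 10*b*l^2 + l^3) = (3*b^2 + 2*b*l - l^2)/(4*b^2 - 3*b*l - l^2)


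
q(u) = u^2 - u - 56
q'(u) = 2*u - 1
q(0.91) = -56.08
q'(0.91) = 0.82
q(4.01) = -43.93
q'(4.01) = 7.02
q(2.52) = -52.17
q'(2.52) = 4.04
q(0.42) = -56.24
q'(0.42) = -0.16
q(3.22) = -48.85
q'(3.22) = 5.44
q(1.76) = -54.66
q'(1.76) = 2.52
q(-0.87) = -54.37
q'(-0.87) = -2.74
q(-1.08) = -53.75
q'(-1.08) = -3.16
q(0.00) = -56.00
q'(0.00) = -1.00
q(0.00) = -56.00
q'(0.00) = -1.00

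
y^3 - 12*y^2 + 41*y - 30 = (y - 6)*(y - 5)*(y - 1)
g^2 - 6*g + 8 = (g - 4)*(g - 2)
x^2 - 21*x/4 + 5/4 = (x - 5)*(x - 1/4)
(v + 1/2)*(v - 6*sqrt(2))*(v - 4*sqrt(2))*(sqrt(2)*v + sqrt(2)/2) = sqrt(2)*v^4 - 20*v^3 + sqrt(2)*v^3 - 20*v^2 + 193*sqrt(2)*v^2/4 - 5*v + 48*sqrt(2)*v + 12*sqrt(2)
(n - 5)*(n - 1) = n^2 - 6*n + 5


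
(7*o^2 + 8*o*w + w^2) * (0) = 0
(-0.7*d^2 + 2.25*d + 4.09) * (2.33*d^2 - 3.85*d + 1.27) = -1.631*d^4 + 7.9375*d^3 - 0.0217999999999995*d^2 - 12.889*d + 5.1943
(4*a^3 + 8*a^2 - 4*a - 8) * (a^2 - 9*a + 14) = 4*a^5 - 28*a^4 - 20*a^3 + 140*a^2 + 16*a - 112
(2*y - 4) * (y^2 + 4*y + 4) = 2*y^3 + 4*y^2 - 8*y - 16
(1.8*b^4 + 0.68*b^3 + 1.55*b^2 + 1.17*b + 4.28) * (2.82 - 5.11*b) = -9.198*b^5 + 1.6012*b^4 - 6.0029*b^3 - 1.6077*b^2 - 18.5714*b + 12.0696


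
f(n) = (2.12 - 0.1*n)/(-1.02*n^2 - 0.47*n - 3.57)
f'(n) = (2.12 - 0.1*n)*(2.04*n + 0.47)/(-1.02*n^2 - 0.47*n - 3.57)^2 - 0.1/(-1.02*n^2 - 0.47*n - 3.57)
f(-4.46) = -0.12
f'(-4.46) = -0.04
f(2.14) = -0.21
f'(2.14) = 0.12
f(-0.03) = -0.60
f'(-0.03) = 0.10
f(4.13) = -0.07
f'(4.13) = 0.03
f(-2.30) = -0.30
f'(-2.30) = -0.15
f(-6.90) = -0.06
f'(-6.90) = -0.01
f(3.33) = -0.11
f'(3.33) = 0.05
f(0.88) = -0.43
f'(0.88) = 0.22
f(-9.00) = -0.04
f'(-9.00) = -0.01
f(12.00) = -0.01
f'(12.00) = 0.00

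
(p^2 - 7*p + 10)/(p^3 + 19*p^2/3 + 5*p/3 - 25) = 3*(p^2 - 7*p + 10)/(3*p^3 + 19*p^2 + 5*p - 75)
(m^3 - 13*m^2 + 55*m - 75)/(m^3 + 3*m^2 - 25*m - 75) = (m^2 - 8*m + 15)/(m^2 + 8*m + 15)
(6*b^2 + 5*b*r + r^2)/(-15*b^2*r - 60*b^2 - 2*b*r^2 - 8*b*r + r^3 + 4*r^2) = (2*b + r)/(-5*b*r - 20*b + r^2 + 4*r)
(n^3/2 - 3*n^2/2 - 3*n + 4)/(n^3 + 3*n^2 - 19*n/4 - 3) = 2*(n^3 - 3*n^2 - 6*n + 8)/(4*n^3 + 12*n^2 - 19*n - 12)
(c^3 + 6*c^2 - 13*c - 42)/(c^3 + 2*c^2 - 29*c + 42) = (c + 2)/(c - 2)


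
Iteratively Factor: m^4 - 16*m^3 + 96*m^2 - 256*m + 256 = (m - 4)*(m^3 - 12*m^2 + 48*m - 64) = (m - 4)^2*(m^2 - 8*m + 16) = (m - 4)^3*(m - 4)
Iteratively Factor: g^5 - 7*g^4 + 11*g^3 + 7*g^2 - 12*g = (g - 1)*(g^4 - 6*g^3 + 5*g^2 + 12*g) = (g - 4)*(g - 1)*(g^3 - 2*g^2 - 3*g) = (g - 4)*(g - 3)*(g - 1)*(g^2 + g) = (g - 4)*(g - 3)*(g - 1)*(g + 1)*(g)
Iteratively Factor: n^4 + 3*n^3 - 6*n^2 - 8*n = (n + 4)*(n^3 - n^2 - 2*n) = (n - 2)*(n + 4)*(n^2 + n) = n*(n - 2)*(n + 4)*(n + 1)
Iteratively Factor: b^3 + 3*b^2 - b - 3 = (b - 1)*(b^2 + 4*b + 3) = (b - 1)*(b + 3)*(b + 1)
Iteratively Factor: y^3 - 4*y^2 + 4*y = (y - 2)*(y^2 - 2*y) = y*(y - 2)*(y - 2)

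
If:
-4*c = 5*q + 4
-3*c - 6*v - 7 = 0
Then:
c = -2*v - 7/3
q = 8*v/5 + 16/15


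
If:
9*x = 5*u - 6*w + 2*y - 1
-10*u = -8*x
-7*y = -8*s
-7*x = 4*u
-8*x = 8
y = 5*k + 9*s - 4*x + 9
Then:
No Solution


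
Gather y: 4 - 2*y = 4 - 2*y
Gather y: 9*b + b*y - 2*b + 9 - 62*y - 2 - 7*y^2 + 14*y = 7*b - 7*y^2 + y*(b - 48) + 7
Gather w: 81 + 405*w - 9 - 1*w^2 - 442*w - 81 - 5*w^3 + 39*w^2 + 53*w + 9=-5*w^3 + 38*w^2 + 16*w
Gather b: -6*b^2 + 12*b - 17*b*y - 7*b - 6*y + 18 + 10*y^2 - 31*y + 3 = -6*b^2 + b*(5 - 17*y) + 10*y^2 - 37*y + 21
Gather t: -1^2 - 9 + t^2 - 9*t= t^2 - 9*t - 10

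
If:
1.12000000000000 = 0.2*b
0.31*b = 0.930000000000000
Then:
No Solution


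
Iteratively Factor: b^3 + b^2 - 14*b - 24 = (b + 3)*(b^2 - 2*b - 8) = (b + 2)*(b + 3)*(b - 4)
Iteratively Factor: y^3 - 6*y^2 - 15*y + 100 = (y + 4)*(y^2 - 10*y + 25) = (y - 5)*(y + 4)*(y - 5)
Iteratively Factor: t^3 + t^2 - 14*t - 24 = (t + 3)*(t^2 - 2*t - 8) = (t + 2)*(t + 3)*(t - 4)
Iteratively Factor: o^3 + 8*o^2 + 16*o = (o)*(o^2 + 8*o + 16) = o*(o + 4)*(o + 4)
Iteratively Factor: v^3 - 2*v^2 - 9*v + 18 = (v - 2)*(v^2 - 9) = (v - 3)*(v - 2)*(v + 3)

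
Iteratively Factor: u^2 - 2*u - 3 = (u + 1)*(u - 3)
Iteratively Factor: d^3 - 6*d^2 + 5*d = (d - 5)*(d^2 - d) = d*(d - 5)*(d - 1)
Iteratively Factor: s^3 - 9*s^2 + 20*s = (s - 5)*(s^2 - 4*s) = s*(s - 5)*(s - 4)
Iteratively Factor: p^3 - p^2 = (p - 1)*(p^2) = p*(p - 1)*(p)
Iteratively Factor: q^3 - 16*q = (q)*(q^2 - 16) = q*(q - 4)*(q + 4)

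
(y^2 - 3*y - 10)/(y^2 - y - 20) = (y + 2)/(y + 4)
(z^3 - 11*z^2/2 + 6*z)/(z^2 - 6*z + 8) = z*(2*z - 3)/(2*(z - 2))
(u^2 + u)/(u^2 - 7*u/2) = 2*(u + 1)/(2*u - 7)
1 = 1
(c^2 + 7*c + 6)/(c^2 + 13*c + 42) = (c + 1)/(c + 7)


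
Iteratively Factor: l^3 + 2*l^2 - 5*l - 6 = (l + 3)*(l^2 - l - 2) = (l - 2)*(l + 3)*(l + 1)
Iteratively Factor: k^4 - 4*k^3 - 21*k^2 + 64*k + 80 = (k - 5)*(k^3 + k^2 - 16*k - 16) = (k - 5)*(k + 1)*(k^2 - 16) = (k - 5)*(k - 4)*(k + 1)*(k + 4)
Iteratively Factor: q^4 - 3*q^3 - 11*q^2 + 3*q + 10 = (q - 5)*(q^3 + 2*q^2 - q - 2) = (q - 5)*(q + 2)*(q^2 - 1) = (q - 5)*(q - 1)*(q + 2)*(q + 1)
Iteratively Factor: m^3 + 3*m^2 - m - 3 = (m + 3)*(m^2 - 1) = (m + 1)*(m + 3)*(m - 1)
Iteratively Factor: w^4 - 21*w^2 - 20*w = (w)*(w^3 - 21*w - 20) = w*(w + 1)*(w^2 - w - 20) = w*(w - 5)*(w + 1)*(w + 4)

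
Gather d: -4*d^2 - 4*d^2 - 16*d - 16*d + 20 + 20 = -8*d^2 - 32*d + 40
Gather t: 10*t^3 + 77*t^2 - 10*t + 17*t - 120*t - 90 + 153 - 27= 10*t^3 + 77*t^2 - 113*t + 36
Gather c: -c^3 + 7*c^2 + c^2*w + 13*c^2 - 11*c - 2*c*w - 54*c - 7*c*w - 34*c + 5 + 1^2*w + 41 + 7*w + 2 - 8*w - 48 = -c^3 + c^2*(w + 20) + c*(-9*w - 99)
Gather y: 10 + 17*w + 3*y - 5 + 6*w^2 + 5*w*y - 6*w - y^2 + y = 6*w^2 + 11*w - y^2 + y*(5*w + 4) + 5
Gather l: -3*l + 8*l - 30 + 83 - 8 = 5*l + 45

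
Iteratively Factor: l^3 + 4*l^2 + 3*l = (l)*(l^2 + 4*l + 3) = l*(l + 1)*(l + 3)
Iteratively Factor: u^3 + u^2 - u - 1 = (u + 1)*(u^2 - 1) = (u - 1)*(u + 1)*(u + 1)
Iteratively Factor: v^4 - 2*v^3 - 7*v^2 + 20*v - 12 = (v + 3)*(v^3 - 5*v^2 + 8*v - 4) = (v - 2)*(v + 3)*(v^2 - 3*v + 2) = (v - 2)*(v - 1)*(v + 3)*(v - 2)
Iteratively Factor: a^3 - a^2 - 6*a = (a)*(a^2 - a - 6) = a*(a + 2)*(a - 3)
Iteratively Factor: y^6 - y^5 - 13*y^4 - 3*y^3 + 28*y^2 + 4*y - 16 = (y - 1)*(y^5 - 13*y^3 - 16*y^2 + 12*y + 16) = (y - 1)*(y + 1)*(y^4 - y^3 - 12*y^2 - 4*y + 16) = (y - 1)*(y + 1)*(y + 2)*(y^3 - 3*y^2 - 6*y + 8) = (y - 4)*(y - 1)*(y + 1)*(y + 2)*(y^2 + y - 2) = (y - 4)*(y - 1)*(y + 1)*(y + 2)^2*(y - 1)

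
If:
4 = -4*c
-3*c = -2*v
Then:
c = -1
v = -3/2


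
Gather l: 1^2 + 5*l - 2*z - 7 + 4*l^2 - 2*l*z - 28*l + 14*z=4*l^2 + l*(-2*z - 23) + 12*z - 6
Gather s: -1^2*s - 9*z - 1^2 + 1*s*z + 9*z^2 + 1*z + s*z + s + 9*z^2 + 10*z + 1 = 2*s*z + 18*z^2 + 2*z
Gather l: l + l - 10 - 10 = 2*l - 20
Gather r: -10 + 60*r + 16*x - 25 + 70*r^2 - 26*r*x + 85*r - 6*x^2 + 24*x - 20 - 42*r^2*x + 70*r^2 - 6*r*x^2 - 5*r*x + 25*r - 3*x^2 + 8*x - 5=r^2*(140 - 42*x) + r*(-6*x^2 - 31*x + 170) - 9*x^2 + 48*x - 60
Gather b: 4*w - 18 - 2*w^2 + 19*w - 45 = -2*w^2 + 23*w - 63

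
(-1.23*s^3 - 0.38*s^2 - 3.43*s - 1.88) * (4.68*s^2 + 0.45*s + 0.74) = -5.7564*s^5 - 2.3319*s^4 - 17.1336*s^3 - 10.6231*s^2 - 3.3842*s - 1.3912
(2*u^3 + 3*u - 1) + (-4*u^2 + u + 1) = 2*u^3 - 4*u^2 + 4*u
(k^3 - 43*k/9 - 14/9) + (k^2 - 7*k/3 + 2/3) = k^3 + k^2 - 64*k/9 - 8/9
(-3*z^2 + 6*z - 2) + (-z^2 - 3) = -4*z^2 + 6*z - 5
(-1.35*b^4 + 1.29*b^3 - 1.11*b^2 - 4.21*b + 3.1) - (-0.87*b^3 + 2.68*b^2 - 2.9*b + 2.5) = -1.35*b^4 + 2.16*b^3 - 3.79*b^2 - 1.31*b + 0.6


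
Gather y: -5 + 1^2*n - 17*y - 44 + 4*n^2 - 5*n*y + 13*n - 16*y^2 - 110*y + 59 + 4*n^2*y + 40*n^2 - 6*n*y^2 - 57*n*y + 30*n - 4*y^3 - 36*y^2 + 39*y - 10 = 44*n^2 + 44*n - 4*y^3 + y^2*(-6*n - 52) + y*(4*n^2 - 62*n - 88)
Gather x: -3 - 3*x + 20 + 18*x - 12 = 15*x + 5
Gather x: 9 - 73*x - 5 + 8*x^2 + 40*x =8*x^2 - 33*x + 4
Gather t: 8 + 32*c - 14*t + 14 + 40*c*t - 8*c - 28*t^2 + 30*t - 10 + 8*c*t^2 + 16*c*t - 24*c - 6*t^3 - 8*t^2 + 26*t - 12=-6*t^3 + t^2*(8*c - 36) + t*(56*c + 42)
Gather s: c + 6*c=7*c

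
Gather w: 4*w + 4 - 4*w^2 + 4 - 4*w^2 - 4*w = 8 - 8*w^2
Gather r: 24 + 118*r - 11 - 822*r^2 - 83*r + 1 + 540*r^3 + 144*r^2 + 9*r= 540*r^3 - 678*r^2 + 44*r + 14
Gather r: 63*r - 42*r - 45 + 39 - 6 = 21*r - 12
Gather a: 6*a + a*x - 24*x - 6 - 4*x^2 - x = a*(x + 6) - 4*x^2 - 25*x - 6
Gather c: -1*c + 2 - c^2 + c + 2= 4 - c^2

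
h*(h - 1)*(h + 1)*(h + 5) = h^4 + 5*h^3 - h^2 - 5*h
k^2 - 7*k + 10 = (k - 5)*(k - 2)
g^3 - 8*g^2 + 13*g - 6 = (g - 6)*(g - 1)^2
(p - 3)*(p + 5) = p^2 + 2*p - 15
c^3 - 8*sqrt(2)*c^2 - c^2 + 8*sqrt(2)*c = c*(c - 1)*(c - 8*sqrt(2))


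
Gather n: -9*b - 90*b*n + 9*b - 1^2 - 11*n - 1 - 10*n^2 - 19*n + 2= -10*n^2 + n*(-90*b - 30)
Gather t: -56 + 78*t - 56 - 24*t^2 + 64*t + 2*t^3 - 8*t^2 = 2*t^3 - 32*t^2 + 142*t - 112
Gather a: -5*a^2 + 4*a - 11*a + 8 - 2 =-5*a^2 - 7*a + 6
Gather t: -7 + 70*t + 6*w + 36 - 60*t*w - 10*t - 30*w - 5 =t*(60 - 60*w) - 24*w + 24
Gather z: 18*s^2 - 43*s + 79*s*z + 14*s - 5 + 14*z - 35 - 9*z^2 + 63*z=18*s^2 - 29*s - 9*z^2 + z*(79*s + 77) - 40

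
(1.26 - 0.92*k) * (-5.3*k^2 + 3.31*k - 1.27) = 4.876*k^3 - 9.7232*k^2 + 5.339*k - 1.6002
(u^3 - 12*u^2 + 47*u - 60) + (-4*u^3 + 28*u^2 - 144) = -3*u^3 + 16*u^2 + 47*u - 204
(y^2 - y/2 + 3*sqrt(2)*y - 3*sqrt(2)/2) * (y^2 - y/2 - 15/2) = y^4 - y^3 + 3*sqrt(2)*y^3 - 29*y^2/4 - 3*sqrt(2)*y^2 - 87*sqrt(2)*y/4 + 15*y/4 + 45*sqrt(2)/4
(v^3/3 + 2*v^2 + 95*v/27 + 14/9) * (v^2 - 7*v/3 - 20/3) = v^5/3 + 11*v^4/9 - 91*v^3/27 - 1619*v^2/81 - 2194*v/81 - 280/27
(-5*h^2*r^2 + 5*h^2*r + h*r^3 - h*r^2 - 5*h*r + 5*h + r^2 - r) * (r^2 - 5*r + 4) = -5*h^2*r^4 + 30*h^2*r^3 - 45*h^2*r^2 + 20*h^2*r + h*r^5 - 6*h*r^4 + 4*h*r^3 + 26*h*r^2 - 45*h*r + 20*h + r^4 - 6*r^3 + 9*r^2 - 4*r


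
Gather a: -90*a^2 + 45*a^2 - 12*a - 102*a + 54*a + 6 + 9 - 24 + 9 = -45*a^2 - 60*a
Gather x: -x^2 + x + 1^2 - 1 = -x^2 + x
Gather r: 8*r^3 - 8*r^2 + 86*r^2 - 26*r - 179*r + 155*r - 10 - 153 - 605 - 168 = 8*r^3 + 78*r^2 - 50*r - 936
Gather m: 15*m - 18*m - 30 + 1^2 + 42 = 13 - 3*m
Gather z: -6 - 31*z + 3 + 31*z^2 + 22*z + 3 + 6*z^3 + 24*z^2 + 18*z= 6*z^3 + 55*z^2 + 9*z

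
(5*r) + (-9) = 5*r - 9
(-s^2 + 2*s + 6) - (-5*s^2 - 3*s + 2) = 4*s^2 + 5*s + 4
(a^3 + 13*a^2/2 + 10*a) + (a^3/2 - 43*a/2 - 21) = 3*a^3/2 + 13*a^2/2 - 23*a/2 - 21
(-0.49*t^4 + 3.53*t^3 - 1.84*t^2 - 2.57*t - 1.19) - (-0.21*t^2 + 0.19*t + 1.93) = -0.49*t^4 + 3.53*t^3 - 1.63*t^2 - 2.76*t - 3.12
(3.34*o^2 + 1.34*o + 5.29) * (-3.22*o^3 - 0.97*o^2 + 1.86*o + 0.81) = -10.7548*o^5 - 7.5546*o^4 - 12.1212*o^3 + 0.0665000000000009*o^2 + 10.9248*o + 4.2849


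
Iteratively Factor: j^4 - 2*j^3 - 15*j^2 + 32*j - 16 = (j + 4)*(j^3 - 6*j^2 + 9*j - 4) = (j - 1)*(j + 4)*(j^2 - 5*j + 4) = (j - 1)^2*(j + 4)*(j - 4)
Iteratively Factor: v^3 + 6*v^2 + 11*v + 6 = (v + 3)*(v^2 + 3*v + 2) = (v + 1)*(v + 3)*(v + 2)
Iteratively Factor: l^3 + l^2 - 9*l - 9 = (l + 3)*(l^2 - 2*l - 3) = (l - 3)*(l + 3)*(l + 1)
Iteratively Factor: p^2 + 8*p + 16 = (p + 4)*(p + 4)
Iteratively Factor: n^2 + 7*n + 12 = (n + 4)*(n + 3)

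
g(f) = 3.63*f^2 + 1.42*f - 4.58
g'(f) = 7.26*f + 1.42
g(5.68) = 120.60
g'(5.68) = 42.66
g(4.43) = 72.95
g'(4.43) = 33.58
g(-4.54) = 63.79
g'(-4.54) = -31.54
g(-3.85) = 43.76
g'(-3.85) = -26.53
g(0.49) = -3.01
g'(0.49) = 4.98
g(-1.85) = 5.22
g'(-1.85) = -12.01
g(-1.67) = 3.17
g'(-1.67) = -10.70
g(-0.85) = -3.16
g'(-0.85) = -4.75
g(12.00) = 535.18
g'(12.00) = 88.54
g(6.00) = 134.62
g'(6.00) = 44.98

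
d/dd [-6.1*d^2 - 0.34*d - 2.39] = -12.2*d - 0.34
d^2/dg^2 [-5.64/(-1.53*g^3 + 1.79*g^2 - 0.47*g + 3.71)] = ((20.1912 - 51.7752*g)*(1.53*g^3 - 1.79*g^2 + 0.47*g - 3.71) + 5.64*(4.59*g^2 - 3.58*g + 0.47)*(9.18*g^2 - 7.16*g + 0.94))/(1.53*g^3 - 1.79*g^2 + 0.47*g - 3.71)^3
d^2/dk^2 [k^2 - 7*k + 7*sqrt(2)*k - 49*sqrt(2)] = 2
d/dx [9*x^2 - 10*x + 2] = 18*x - 10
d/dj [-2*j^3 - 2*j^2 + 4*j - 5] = -6*j^2 - 4*j + 4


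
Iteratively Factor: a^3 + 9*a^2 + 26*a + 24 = (a + 4)*(a^2 + 5*a + 6) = (a + 2)*(a + 4)*(a + 3)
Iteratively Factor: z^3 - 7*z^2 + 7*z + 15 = (z - 5)*(z^2 - 2*z - 3) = (z - 5)*(z - 3)*(z + 1)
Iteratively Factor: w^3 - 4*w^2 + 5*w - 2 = (w - 1)*(w^2 - 3*w + 2) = (w - 1)^2*(w - 2)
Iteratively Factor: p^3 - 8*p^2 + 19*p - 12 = (p - 4)*(p^2 - 4*p + 3) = (p - 4)*(p - 1)*(p - 3)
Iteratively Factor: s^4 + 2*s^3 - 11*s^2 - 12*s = (s)*(s^3 + 2*s^2 - 11*s - 12) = s*(s + 4)*(s^2 - 2*s - 3) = s*(s + 1)*(s + 4)*(s - 3)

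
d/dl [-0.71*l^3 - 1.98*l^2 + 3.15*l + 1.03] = -2.13*l^2 - 3.96*l + 3.15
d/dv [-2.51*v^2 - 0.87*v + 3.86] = -5.02*v - 0.87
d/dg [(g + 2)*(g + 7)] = 2*g + 9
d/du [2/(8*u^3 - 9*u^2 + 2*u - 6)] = 4*(-12*u^2 + 9*u - 1)/(8*u^3 - 9*u^2 + 2*u - 6)^2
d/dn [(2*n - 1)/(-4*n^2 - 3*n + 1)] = (8*n^2 - 8*n - 1)/(16*n^4 + 24*n^3 + n^2 - 6*n + 1)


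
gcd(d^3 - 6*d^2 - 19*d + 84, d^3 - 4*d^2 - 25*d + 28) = d^2 - 3*d - 28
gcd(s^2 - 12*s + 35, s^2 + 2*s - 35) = s - 5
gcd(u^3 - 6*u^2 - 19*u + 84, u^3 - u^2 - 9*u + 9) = u - 3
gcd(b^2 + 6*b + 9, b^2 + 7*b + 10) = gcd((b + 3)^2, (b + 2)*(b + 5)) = 1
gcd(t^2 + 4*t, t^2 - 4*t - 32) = t + 4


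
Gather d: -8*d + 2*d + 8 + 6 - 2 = 12 - 6*d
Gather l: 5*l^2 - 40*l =5*l^2 - 40*l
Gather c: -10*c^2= -10*c^2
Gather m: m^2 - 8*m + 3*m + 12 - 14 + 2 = m^2 - 5*m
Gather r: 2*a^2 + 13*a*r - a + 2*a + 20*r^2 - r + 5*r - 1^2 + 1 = 2*a^2 + a + 20*r^2 + r*(13*a + 4)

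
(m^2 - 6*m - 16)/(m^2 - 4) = (m - 8)/(m - 2)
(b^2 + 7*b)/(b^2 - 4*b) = (b + 7)/(b - 4)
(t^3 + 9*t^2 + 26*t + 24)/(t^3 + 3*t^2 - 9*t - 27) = (t^2 + 6*t + 8)/(t^2 - 9)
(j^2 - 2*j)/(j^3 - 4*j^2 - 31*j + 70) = j/(j^2 - 2*j - 35)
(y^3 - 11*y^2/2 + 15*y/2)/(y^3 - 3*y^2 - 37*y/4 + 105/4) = 2*y*(y - 3)/(2*y^2 - y - 21)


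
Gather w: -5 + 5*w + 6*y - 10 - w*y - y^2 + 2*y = w*(5 - y) - y^2 + 8*y - 15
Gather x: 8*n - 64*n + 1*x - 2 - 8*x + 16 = -56*n - 7*x + 14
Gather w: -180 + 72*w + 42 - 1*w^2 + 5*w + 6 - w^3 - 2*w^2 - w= -w^3 - 3*w^2 + 76*w - 132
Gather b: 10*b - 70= 10*b - 70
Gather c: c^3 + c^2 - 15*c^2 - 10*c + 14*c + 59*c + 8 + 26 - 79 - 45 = c^3 - 14*c^2 + 63*c - 90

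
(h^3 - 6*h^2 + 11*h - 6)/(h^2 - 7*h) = (h^3 - 6*h^2 + 11*h - 6)/(h*(h - 7))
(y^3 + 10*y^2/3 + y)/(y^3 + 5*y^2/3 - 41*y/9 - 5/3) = 3*y/(3*y - 5)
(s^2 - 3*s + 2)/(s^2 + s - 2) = (s - 2)/(s + 2)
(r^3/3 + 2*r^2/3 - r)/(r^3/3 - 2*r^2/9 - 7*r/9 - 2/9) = 3*r*(-r^2 - 2*r + 3)/(-3*r^3 + 2*r^2 + 7*r + 2)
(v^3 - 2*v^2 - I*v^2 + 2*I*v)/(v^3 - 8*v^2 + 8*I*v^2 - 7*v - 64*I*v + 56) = v*(v^2 - v*(2 + I) + 2*I)/(v^3 + 8*v^2*(-1 + I) - v*(7 + 64*I) + 56)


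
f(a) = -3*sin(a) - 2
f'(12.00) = -2.53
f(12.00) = -0.39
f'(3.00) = 2.97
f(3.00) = -2.42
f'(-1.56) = -0.03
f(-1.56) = 1.00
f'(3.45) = 2.86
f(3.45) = -1.09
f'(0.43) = -2.73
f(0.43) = -3.25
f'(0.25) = -2.91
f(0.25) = -2.74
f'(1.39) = -0.54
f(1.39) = -4.95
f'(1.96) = 1.14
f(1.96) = -4.78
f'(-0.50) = -2.63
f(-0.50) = -0.56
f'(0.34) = -2.83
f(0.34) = -3.00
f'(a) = -3*cos(a)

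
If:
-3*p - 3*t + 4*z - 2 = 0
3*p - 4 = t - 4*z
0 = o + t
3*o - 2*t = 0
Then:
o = 0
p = 1/3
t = 0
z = 3/4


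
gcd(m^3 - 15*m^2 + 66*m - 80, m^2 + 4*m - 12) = m - 2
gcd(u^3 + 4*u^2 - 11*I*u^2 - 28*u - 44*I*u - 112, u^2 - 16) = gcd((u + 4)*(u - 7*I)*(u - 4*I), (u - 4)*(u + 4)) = u + 4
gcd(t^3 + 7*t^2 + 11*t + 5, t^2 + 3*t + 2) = t + 1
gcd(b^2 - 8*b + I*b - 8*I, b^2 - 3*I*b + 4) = b + I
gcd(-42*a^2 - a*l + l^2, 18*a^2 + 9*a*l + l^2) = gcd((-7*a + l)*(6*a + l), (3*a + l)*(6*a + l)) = 6*a + l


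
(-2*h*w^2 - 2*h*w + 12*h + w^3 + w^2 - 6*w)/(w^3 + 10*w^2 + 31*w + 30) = (-2*h*w + 4*h + w^2 - 2*w)/(w^2 + 7*w + 10)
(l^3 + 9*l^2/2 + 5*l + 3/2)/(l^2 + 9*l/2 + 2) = (l^2 + 4*l + 3)/(l + 4)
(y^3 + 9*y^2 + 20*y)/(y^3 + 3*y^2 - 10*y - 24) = y*(y + 5)/(y^2 - y - 6)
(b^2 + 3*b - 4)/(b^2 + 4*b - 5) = (b + 4)/(b + 5)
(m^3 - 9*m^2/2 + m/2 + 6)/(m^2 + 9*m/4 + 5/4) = 2*(2*m^2 - 11*m + 12)/(4*m + 5)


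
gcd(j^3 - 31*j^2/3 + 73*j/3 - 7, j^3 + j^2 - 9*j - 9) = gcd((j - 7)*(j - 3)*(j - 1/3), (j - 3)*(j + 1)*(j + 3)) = j - 3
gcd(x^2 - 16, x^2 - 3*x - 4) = x - 4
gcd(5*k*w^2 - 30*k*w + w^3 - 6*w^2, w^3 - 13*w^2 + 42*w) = w^2 - 6*w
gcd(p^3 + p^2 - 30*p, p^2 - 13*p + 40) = p - 5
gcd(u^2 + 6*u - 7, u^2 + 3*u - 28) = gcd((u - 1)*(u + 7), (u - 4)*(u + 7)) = u + 7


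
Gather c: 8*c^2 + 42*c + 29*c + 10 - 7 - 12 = 8*c^2 + 71*c - 9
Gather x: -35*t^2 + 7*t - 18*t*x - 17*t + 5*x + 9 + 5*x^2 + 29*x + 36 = -35*t^2 - 10*t + 5*x^2 + x*(34 - 18*t) + 45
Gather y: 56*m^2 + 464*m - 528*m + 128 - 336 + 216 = 56*m^2 - 64*m + 8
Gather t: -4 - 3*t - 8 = -3*t - 12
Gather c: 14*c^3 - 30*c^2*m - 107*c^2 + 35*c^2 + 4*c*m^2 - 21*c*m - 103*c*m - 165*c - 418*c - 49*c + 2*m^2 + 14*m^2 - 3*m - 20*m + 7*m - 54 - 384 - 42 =14*c^3 + c^2*(-30*m - 72) + c*(4*m^2 - 124*m - 632) + 16*m^2 - 16*m - 480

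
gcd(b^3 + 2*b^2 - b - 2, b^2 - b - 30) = 1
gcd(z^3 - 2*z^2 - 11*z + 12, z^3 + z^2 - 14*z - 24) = z^2 - z - 12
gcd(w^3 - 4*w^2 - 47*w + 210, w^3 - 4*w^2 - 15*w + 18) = w - 6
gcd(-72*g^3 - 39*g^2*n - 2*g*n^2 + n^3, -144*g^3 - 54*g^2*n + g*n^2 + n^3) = 24*g^2 + 5*g*n - n^2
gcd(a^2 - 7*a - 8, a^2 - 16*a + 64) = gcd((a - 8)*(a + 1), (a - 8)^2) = a - 8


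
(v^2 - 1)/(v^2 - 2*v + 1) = (v + 1)/(v - 1)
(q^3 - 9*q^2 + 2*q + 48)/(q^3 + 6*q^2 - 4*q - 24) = (q^2 - 11*q + 24)/(q^2 + 4*q - 12)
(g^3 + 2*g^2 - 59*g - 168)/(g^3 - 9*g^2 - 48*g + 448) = (g + 3)/(g - 8)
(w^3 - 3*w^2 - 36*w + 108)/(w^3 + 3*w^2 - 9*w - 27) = (w^2 - 36)/(w^2 + 6*w + 9)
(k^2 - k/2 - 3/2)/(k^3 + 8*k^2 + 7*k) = (k - 3/2)/(k*(k + 7))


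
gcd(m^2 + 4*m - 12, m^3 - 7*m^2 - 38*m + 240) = m + 6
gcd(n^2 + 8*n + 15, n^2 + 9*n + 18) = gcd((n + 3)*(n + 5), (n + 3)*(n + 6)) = n + 3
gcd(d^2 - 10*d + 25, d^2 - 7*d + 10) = d - 5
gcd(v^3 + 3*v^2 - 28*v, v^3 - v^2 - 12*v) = v^2 - 4*v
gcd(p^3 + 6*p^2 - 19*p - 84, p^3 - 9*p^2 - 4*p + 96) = p^2 - p - 12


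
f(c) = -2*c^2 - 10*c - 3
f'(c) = -4*c - 10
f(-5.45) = -7.90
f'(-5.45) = 11.80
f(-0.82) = 3.86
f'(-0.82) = -6.72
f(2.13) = -33.37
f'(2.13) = -18.52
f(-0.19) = -1.17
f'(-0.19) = -9.24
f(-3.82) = 6.02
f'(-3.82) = 5.28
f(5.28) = -111.56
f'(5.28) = -31.12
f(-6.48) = -22.18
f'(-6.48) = 15.92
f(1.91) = -29.40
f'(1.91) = -17.64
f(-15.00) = -303.00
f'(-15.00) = 50.00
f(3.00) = -51.00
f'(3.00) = -22.00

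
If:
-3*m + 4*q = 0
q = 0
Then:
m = 0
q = 0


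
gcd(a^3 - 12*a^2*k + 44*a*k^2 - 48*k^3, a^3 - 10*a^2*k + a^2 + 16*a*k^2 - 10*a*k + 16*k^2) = a - 2*k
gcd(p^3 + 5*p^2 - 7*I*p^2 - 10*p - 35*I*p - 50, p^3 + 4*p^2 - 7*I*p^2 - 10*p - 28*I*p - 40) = p^2 - 7*I*p - 10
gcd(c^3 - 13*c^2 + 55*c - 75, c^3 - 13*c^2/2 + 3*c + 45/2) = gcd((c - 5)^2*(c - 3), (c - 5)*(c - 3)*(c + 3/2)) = c^2 - 8*c + 15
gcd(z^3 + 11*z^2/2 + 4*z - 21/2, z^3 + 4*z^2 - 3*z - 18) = z + 3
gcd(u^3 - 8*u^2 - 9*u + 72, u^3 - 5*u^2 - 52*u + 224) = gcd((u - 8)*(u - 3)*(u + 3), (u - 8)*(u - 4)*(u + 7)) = u - 8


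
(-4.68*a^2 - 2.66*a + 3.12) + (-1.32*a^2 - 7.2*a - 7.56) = -6.0*a^2 - 9.86*a - 4.44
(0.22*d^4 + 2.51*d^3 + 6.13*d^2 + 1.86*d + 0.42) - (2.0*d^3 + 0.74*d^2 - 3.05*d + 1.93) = 0.22*d^4 + 0.51*d^3 + 5.39*d^2 + 4.91*d - 1.51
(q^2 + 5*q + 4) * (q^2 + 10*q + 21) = q^4 + 15*q^3 + 75*q^2 + 145*q + 84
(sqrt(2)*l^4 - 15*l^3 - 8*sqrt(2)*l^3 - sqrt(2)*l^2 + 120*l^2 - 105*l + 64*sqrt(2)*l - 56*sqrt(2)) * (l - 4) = sqrt(2)*l^5 - 12*sqrt(2)*l^4 - 15*l^4 + 31*sqrt(2)*l^3 + 180*l^3 - 585*l^2 + 68*sqrt(2)*l^2 - 312*sqrt(2)*l + 420*l + 224*sqrt(2)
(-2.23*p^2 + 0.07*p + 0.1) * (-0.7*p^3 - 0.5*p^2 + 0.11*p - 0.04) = 1.561*p^5 + 1.066*p^4 - 0.3503*p^3 + 0.0469*p^2 + 0.0082*p - 0.004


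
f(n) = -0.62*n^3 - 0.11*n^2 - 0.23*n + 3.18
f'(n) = -1.86*n^2 - 0.22*n - 0.23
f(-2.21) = 9.84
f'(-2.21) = -8.83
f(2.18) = -4.27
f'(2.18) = -9.55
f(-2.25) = 10.20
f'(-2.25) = -9.15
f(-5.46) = 102.07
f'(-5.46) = -54.48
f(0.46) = 2.99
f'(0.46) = -0.72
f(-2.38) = 11.46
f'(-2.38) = -10.24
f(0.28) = 3.09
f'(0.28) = -0.44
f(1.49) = 0.54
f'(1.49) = -4.69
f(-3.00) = 19.62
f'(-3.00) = -16.31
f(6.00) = -136.08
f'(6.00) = -68.51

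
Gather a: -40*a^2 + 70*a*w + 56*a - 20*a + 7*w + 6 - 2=-40*a^2 + a*(70*w + 36) + 7*w + 4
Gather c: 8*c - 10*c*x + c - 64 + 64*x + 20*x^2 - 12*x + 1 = c*(9 - 10*x) + 20*x^2 + 52*x - 63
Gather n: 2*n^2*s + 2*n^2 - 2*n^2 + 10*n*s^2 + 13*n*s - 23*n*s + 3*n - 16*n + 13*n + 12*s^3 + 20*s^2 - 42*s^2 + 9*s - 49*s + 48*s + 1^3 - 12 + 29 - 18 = 2*n^2*s + n*(10*s^2 - 10*s) + 12*s^3 - 22*s^2 + 8*s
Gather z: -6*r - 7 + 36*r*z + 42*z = -6*r + z*(36*r + 42) - 7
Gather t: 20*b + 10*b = 30*b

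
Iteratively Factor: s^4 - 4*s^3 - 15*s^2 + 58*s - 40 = (s - 2)*(s^3 - 2*s^2 - 19*s + 20) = (s - 5)*(s - 2)*(s^2 + 3*s - 4) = (s - 5)*(s - 2)*(s + 4)*(s - 1)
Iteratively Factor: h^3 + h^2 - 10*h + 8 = (h - 2)*(h^2 + 3*h - 4) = (h - 2)*(h - 1)*(h + 4)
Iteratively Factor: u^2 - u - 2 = (u + 1)*(u - 2)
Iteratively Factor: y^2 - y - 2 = (y - 2)*(y + 1)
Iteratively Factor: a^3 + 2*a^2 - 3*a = (a - 1)*(a^2 + 3*a) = (a - 1)*(a + 3)*(a)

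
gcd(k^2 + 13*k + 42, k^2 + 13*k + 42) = k^2 + 13*k + 42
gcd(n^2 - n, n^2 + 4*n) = n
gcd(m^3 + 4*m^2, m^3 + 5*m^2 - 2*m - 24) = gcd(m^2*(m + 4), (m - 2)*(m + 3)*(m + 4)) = m + 4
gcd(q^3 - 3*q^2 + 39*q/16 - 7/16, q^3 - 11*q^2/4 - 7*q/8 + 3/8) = q - 1/4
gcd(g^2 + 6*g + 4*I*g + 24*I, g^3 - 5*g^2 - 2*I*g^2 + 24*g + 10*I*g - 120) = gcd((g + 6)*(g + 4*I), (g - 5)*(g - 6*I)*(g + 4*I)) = g + 4*I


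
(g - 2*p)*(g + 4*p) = g^2 + 2*g*p - 8*p^2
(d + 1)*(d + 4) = d^2 + 5*d + 4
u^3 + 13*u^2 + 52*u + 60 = (u + 2)*(u + 5)*(u + 6)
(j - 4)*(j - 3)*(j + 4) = j^3 - 3*j^2 - 16*j + 48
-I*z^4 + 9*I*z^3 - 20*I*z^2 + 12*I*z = z*(z - 6)*(z - 2)*(-I*z + I)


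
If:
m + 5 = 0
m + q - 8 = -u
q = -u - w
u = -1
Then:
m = -5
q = 14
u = -1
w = -13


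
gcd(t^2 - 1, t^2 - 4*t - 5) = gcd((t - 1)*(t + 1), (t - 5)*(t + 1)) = t + 1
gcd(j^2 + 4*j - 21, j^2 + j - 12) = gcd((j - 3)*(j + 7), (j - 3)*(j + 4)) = j - 3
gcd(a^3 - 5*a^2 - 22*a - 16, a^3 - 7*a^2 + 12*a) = 1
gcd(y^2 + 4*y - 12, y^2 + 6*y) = y + 6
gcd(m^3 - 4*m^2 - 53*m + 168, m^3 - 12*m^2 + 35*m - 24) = m^2 - 11*m + 24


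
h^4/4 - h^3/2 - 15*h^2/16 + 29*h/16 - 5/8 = (h/4 + 1/2)*(h - 5/2)*(h - 1)*(h - 1/2)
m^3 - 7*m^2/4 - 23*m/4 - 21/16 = (m - 7/2)*(m + 1/4)*(m + 3/2)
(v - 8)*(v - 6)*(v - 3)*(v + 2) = v^4 - 15*v^3 + 56*v^2 + 36*v - 288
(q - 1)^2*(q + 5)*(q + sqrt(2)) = q^4 + sqrt(2)*q^3 + 3*q^3 - 9*q^2 + 3*sqrt(2)*q^2 - 9*sqrt(2)*q + 5*q + 5*sqrt(2)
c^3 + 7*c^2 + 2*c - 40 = (c - 2)*(c + 4)*(c + 5)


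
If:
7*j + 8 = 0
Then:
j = -8/7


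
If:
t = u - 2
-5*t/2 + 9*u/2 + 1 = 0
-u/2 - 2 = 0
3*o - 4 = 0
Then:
No Solution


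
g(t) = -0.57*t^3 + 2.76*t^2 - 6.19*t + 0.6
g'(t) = -1.71*t^2 + 5.52*t - 6.19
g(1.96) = -5.22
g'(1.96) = -1.94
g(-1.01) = 10.25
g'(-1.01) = -13.51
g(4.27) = -19.89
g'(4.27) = -13.80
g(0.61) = -2.28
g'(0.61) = -3.46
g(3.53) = -11.93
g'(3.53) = -8.01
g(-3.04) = 60.94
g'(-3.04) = -38.77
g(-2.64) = 46.67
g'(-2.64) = -32.68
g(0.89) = -3.12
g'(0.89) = -2.63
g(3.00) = -8.52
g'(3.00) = -5.02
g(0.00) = 0.60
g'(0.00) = -6.19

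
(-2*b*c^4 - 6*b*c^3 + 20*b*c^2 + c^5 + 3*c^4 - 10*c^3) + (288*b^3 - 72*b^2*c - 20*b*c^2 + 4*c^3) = 288*b^3 - 72*b^2*c - 2*b*c^4 - 6*b*c^3 + c^5 + 3*c^4 - 6*c^3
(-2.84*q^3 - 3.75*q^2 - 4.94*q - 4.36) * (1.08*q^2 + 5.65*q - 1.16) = -3.0672*q^5 - 20.096*q^4 - 23.2283*q^3 - 28.2698*q^2 - 18.9036*q + 5.0576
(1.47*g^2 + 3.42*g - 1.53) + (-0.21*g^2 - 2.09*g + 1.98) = 1.26*g^2 + 1.33*g + 0.45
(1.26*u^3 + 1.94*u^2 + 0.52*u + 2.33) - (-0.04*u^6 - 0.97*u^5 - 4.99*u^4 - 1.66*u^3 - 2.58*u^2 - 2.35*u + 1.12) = 0.04*u^6 + 0.97*u^5 + 4.99*u^4 + 2.92*u^3 + 4.52*u^2 + 2.87*u + 1.21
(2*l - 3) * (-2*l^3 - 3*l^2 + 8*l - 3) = -4*l^4 + 25*l^2 - 30*l + 9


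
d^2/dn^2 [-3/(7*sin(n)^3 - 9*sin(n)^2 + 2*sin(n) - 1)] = 3*(441*sin(n)^6 - 693*sin(n)^5 - 236*sin(n)^4 + 1017*sin(n)^3 - 602*sin(n)^2 + 68*sin(n) + 10)/(7*sin(n)^3 - 9*sin(n)^2 + 2*sin(n) - 1)^3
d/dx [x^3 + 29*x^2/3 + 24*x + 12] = 3*x^2 + 58*x/3 + 24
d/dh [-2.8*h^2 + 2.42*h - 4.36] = 2.42 - 5.6*h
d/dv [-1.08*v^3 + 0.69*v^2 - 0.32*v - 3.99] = -3.24*v^2 + 1.38*v - 0.32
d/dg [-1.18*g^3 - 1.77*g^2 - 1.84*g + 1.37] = -3.54*g^2 - 3.54*g - 1.84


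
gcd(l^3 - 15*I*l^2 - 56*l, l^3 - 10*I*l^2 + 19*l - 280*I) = l^2 - 15*I*l - 56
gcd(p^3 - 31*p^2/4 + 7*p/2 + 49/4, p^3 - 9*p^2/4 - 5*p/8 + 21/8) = p^2 - 3*p/4 - 7/4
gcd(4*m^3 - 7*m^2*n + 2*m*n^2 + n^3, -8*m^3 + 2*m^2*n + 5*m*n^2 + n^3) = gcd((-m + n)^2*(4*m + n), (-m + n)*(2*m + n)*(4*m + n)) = 4*m^2 - 3*m*n - n^2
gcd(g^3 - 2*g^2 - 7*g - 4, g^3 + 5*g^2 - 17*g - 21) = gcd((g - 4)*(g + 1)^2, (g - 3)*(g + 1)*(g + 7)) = g + 1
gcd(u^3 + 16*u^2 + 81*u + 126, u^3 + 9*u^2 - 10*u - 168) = u^2 + 13*u + 42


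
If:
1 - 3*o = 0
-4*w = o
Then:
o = 1/3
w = -1/12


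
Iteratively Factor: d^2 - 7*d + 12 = (d - 3)*(d - 4)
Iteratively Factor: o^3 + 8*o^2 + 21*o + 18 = (o + 2)*(o^2 + 6*o + 9) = (o + 2)*(o + 3)*(o + 3)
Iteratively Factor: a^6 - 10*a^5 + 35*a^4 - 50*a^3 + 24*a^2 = (a)*(a^5 - 10*a^4 + 35*a^3 - 50*a^2 + 24*a) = a*(a - 3)*(a^4 - 7*a^3 + 14*a^2 - 8*a) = a^2*(a - 3)*(a^3 - 7*a^2 + 14*a - 8) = a^2*(a - 4)*(a - 3)*(a^2 - 3*a + 2) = a^2*(a - 4)*(a - 3)*(a - 2)*(a - 1)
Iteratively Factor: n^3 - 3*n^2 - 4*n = (n)*(n^2 - 3*n - 4) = n*(n + 1)*(n - 4)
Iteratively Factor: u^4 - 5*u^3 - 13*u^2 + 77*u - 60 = (u - 5)*(u^3 - 13*u + 12) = (u - 5)*(u + 4)*(u^2 - 4*u + 3) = (u - 5)*(u - 3)*(u + 4)*(u - 1)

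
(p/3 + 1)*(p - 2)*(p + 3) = p^3/3 + 4*p^2/3 - p - 6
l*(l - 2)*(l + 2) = l^3 - 4*l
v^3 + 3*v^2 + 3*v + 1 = (v + 1)^3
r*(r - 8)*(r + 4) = r^3 - 4*r^2 - 32*r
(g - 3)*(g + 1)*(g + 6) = g^3 + 4*g^2 - 15*g - 18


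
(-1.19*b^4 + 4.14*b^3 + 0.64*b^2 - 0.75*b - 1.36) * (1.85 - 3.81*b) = 4.5339*b^5 - 17.9749*b^4 + 5.2206*b^3 + 4.0415*b^2 + 3.7941*b - 2.516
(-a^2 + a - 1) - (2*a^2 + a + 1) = -3*a^2 - 2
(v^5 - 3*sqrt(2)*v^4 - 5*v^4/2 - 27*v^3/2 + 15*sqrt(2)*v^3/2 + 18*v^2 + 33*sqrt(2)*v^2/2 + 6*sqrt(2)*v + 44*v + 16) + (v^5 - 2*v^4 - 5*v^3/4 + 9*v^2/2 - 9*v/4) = 2*v^5 - 9*v^4/2 - 3*sqrt(2)*v^4 - 59*v^3/4 + 15*sqrt(2)*v^3/2 + 45*v^2/2 + 33*sqrt(2)*v^2/2 + 6*sqrt(2)*v + 167*v/4 + 16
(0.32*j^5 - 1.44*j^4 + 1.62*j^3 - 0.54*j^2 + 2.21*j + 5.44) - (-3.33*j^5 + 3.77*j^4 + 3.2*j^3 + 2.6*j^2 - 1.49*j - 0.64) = 3.65*j^5 - 5.21*j^4 - 1.58*j^3 - 3.14*j^2 + 3.7*j + 6.08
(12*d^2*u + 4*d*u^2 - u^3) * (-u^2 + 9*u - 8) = -12*d^2*u^3 + 108*d^2*u^2 - 96*d^2*u - 4*d*u^4 + 36*d*u^3 - 32*d*u^2 + u^5 - 9*u^4 + 8*u^3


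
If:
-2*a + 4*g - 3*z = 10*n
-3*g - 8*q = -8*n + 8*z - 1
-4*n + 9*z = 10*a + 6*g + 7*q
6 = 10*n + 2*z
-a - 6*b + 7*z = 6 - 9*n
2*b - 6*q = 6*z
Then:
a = -11249/26207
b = 9096/26207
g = 36525/26207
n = 13453/26207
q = -8324/26207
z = 11356/26207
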